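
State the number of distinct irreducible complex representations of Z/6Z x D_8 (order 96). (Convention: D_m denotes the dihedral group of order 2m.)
42

Justification: The number of irreducible complex representations of a finite group equals its number of conjugacy classes. For a direct product, #classes(G x H) = #classes(G) * #classes(H). Z/6Z has 6 classes (abelian), D_8 has 7 classes, so 6 * 7 = 42, so Z/6Z x D_8 (order 96) has exactly 42 irreducible complex representations.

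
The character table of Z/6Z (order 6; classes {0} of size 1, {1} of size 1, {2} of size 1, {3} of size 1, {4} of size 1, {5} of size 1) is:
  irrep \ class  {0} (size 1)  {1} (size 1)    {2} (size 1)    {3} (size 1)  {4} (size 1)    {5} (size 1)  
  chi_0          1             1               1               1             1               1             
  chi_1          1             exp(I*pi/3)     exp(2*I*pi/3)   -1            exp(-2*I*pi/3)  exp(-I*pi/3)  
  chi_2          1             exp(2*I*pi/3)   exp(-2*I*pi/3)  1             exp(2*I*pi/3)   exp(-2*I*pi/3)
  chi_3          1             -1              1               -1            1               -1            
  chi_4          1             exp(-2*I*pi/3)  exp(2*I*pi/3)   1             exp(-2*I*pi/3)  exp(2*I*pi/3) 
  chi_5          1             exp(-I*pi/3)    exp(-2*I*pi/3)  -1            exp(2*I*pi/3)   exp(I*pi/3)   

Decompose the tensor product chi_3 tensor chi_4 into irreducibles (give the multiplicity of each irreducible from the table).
chi_3 tensor chi_4 = chi_1 (all other irreducibles have multiplicity 0).

Derivation: The character of a tensor product is the pointwise product (chi_3 * chi_4)(C) = chi_3(C) * chi_4(C):
  {0}: (1)*(1), {1}: (-1)*(exp(-2*I*pi/3)), {2}: (1)*(exp(2*I*pi/3)), {3}: (-1)*(1), {4}: (1)*(exp(-2*I*pi/3)), {5}: (-1)*(exp(2*I*pi/3))
so (chi_3 * chi_4) takes values
  {0} -> 1, {1} -> -exp(-2*I*pi/3), {2} -> exp(2*I*pi/3), {3} -> -1, {4} -> exp(-2*I*pi/3), {5} -> -exp(2*I*pi/3).
Now take the inner product of this character with each irreducible chi from the table, <chi_3*chi_4, chi> = (1/6) sum_C |C| (chi_3*chi_4)(C) conj(chi(C)):
  <chi_3*chi_4, chi_0> = (1/6)[1*(1)*conj(1) + 1*(-exp(-2*I*pi/3))*conj(1) + 1*(exp(2*I*pi/3))*conj(1) + 1*(-1)*conj(1) + 1*(exp(-2*I*pi/3))*conj(1) + 1*(-exp(2*I*pi/3))*conj(1)]
      = (1/6)[(1) + (-exp(-2*I*pi/3)) + (exp(2*I*pi/3)) + (-1) + (exp(-2*I*pi/3)) + (-exp(2*I*pi/3))] = 0/6 = 0
  <chi_3*chi_4, chi_1> = (1/6)[1*(1)*conj(1) + 1*(-exp(-2*I*pi/3))*conj(exp(I*pi/3)) + 1*(exp(2*I*pi/3))*conj(exp(2*I*pi/3)) + 1*(-1)*conj(-1) + 1*(exp(-2*I*pi/3))*conj(exp(-2*I*pi/3)) + 1*(-exp(2*I*pi/3))*conj(exp(-I*pi/3))]
      = (1/6)[(1) + (1) + (1) + (1) + (1) + (1)] = 6/6 = 1
  <chi_3*chi_4, chi_2> = (1/6)[1*(1)*conj(1) + 1*(-exp(-2*I*pi/3))*conj(exp(2*I*pi/3)) + 1*(exp(2*I*pi/3))*conj(exp(-2*I*pi/3)) + 1*(-1)*conj(1) + 1*(exp(-2*I*pi/3))*conj(exp(2*I*pi/3)) + 1*(-exp(2*I*pi/3))*conj(exp(-2*I*pi/3))]
      = (1/6)[(1) + (-exp(2*I*pi/3)) + (exp(-2*I*pi/3)) + (-1) + (exp(2*I*pi/3)) + (-exp(-2*I*pi/3))] = 0/6 = 0
  <chi_3*chi_4, chi_3> = (1/6)[1*(1)*conj(1) + 1*(-exp(-2*I*pi/3))*conj(-1) + 1*(exp(2*I*pi/3))*conj(1) + 1*(-1)*conj(-1) + 1*(exp(-2*I*pi/3))*conj(1) + 1*(-exp(2*I*pi/3))*conj(-1)]
      = (1/6)[(1) + (exp(-2*I*pi/3)) + (exp(2*I*pi/3)) + (1) + (exp(-2*I*pi/3)) + (exp(2*I*pi/3))] = 0/6 = 0
  <chi_3*chi_4, chi_4> = (1/6)[1*(1)*conj(1) + 1*(-exp(-2*I*pi/3))*conj(exp(-2*I*pi/3)) + 1*(exp(2*I*pi/3))*conj(exp(2*I*pi/3)) + 1*(-1)*conj(1) + 1*(exp(-2*I*pi/3))*conj(exp(-2*I*pi/3)) + 1*(-exp(2*I*pi/3))*conj(exp(2*I*pi/3))]
      = (1/6)[(1) + (-1) + (1) + (-1) + (1) + (-1)] = 0/6 = 0
  <chi_3*chi_4, chi_5> = (1/6)[1*(1)*conj(1) + 1*(-exp(-2*I*pi/3))*conj(exp(-I*pi/3)) + 1*(exp(2*I*pi/3))*conj(exp(-2*I*pi/3)) + 1*(-1)*conj(-1) + 1*(exp(-2*I*pi/3))*conj(exp(2*I*pi/3)) + 1*(-exp(2*I*pi/3))*conj(exp(I*pi/3))]
      = (1/6)[(1) + (-exp(-I*pi/3)) + (exp(-2*I*pi/3)) + (1) + (exp(2*I*pi/3)) + (-exp(I*pi/3))] = 0/6 = 0
(Exp terms are combined using exp(i*s)*conj(exp(i*t)) = exp(i*(s-t)), and sums of them are collapsed using the identity that for every m > 1 the m distinct m-th roots of unity sum to 0, e.g. 1 + exp(2*I*pi/3) + exp(-2*I*pi/3) = 0.)
Hence the multiplicities are chi_1: 1. Dimension check: dim(chi_3)*dim(chi_4) = 1*1 = 1 and sum (mult * dim) = 1*1 = 1.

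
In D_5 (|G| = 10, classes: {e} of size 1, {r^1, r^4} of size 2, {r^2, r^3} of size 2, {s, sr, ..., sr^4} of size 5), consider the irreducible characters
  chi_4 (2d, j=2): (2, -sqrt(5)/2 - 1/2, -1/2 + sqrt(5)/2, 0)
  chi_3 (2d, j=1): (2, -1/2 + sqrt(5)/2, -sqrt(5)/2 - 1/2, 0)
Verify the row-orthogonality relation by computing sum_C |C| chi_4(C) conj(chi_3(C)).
Sum = 0; so <chi_4, chi_3> = 0 (distinct irreducibles are orthogonal).

Derivation: Compute term by term over conjugacy classes (|C| * chi_4(C) * conj(chi_3(C))):
  1*(2)*conj(2) + 2*(-sqrt(5)/2 - 1/2)*conj(-1/2 + sqrt(5)/2) + 2*(-1/2 + sqrt(5)/2)*conj(-sqrt(5)/2 - 1/2) + 5*(0)*conj(0)
  = (4) + (-2) + (-2) + (0)
  = 0.
Dividing by |G| = 10 gives 0/10 = 0, matching the row-orthogonality relation <chi_4, chi_3> = [chi_4 = chi_3].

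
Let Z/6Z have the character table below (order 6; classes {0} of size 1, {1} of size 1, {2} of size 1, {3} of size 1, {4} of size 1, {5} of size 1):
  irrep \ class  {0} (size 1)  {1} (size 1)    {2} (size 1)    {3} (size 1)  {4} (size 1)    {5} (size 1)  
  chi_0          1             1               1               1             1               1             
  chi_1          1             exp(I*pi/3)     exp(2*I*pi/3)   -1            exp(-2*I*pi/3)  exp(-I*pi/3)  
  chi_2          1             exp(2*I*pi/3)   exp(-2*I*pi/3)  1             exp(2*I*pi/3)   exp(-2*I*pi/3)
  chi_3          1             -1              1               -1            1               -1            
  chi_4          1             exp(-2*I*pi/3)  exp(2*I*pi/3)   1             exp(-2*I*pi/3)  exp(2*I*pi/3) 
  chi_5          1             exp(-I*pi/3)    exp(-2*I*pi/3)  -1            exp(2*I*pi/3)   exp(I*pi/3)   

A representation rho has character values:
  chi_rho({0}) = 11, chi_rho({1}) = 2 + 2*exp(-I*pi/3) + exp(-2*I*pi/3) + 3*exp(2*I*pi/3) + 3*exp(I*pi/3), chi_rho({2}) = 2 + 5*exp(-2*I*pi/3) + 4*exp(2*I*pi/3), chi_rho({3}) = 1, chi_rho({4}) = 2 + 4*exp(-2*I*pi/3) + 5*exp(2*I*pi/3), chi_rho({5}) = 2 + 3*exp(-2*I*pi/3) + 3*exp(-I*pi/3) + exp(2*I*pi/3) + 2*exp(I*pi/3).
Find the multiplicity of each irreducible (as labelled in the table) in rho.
Multiplicities: chi_0: 2, chi_1: 3, chi_2: 3, chi_3: 0, chi_4: 1, chi_5: 2.

Why: Use <chi_rho, chi> = (1/|G|) sum_C |C| * chi_rho(C) * conj(chi(C)) with |G| = 6 for each irreducible chi in the table:
  <chi_rho, chi_0> = (1/6)[1*(11)*conj(1) + 1*(2 + 2*exp(-I*pi/3) + exp(-2*I*pi/3) + 3*exp(2*I*pi/3) + 3*exp(I*pi/3))*conj(1) + 1*(2 + 5*exp(-2*I*pi/3) + 4*exp(2*I*pi/3))*conj(1) + 1*(1)*conj(1) + 1*(2 + 4*exp(-2*I*pi/3) + 5*exp(2*I*pi/3))*conj(1) + 1*(2 + 3*exp(-2*I*pi/3) + 3*exp(-I*pi/3) + exp(2*I*pi/3) + 2*exp(I*pi/3))*conj(1)]
      = (1/6)[(11) + (2 + 2*exp(-I*pi/3) + exp(-2*I*pi/3) + 3*exp(2*I*pi/3) + 3*exp(I*pi/3)) + (2 + 5*exp(-2*I*pi/3) + 4*exp(2*I*pi/3)) + (1) + (2 + 4*exp(-2*I*pi/3) + 5*exp(2*I*pi/3)) + (2 + 3*exp(-2*I*pi/3) + 3*exp(-I*pi/3) + exp(2*I*pi/3) + 2*exp(I*pi/3))] = 12/6 = 2
  <chi_rho, chi_1> = (1/6)[1*(11)*conj(1) + 1*(2 + 2*exp(-I*pi/3) + exp(-2*I*pi/3) + 3*exp(2*I*pi/3) + 3*exp(I*pi/3))*conj(exp(I*pi/3)) + 1*(2 + 5*exp(-2*I*pi/3) + 4*exp(2*I*pi/3))*conj(exp(2*I*pi/3)) + 1*(1)*conj(-1) + 1*(2 + 4*exp(-2*I*pi/3) + 5*exp(2*I*pi/3))*conj(exp(-2*I*pi/3)) + 1*(2 + 3*exp(-2*I*pi/3) + 3*exp(-I*pi/3) + exp(2*I*pi/3) + 2*exp(I*pi/3))*conj(exp(-I*pi/3))]
      = (1/6)[(11) + (2 + 2*exp(-2*I*pi/3) + 2*exp(-I*pi/3) + 3*exp(I*pi/3)) + (4 + 2*exp(-2*I*pi/3) + 5*exp(2*I*pi/3)) + (-1) + (4 + 5*exp(-2*I*pi/3) + 2*exp(2*I*pi/3)) + (2 + 3*exp(-I*pi/3) + 2*exp(2*I*pi/3) + 2*exp(I*pi/3))] = 18/6 = 3
  <chi_rho, chi_2> = (1/6)[1*(11)*conj(1) + 1*(2 + 2*exp(-I*pi/3) + exp(-2*I*pi/3) + 3*exp(2*I*pi/3) + 3*exp(I*pi/3))*conj(exp(2*I*pi/3)) + 1*(2 + 5*exp(-2*I*pi/3) + 4*exp(2*I*pi/3))*conj(exp(-2*I*pi/3)) + 1*(1)*conj(1) + 1*(2 + 4*exp(-2*I*pi/3) + 5*exp(2*I*pi/3))*conj(exp(2*I*pi/3)) + 1*(2 + 3*exp(-2*I*pi/3) + 3*exp(-I*pi/3) + exp(2*I*pi/3) + 2*exp(I*pi/3))*conj(exp(-2*I*pi/3))]
      = (1/6)[(11) + (1 + 3*exp(-I*pi/3) + 2*exp(-2*I*pi/3) + exp(2*I*pi/3)) + (5 + 4*exp(-2*I*pi/3) + 2*exp(2*I*pi/3)) + (1) + (5 + 2*exp(-2*I*pi/3) + 4*exp(2*I*pi/3)) + (1 + exp(-2*I*pi/3) + 2*exp(2*I*pi/3) + 3*exp(I*pi/3))] = 18/6 = 3
  <chi_rho, chi_3> = (1/6)[1*(11)*conj(1) + 1*(2 + 2*exp(-I*pi/3) + exp(-2*I*pi/3) + 3*exp(2*I*pi/3) + 3*exp(I*pi/3))*conj(-1) + 1*(2 + 5*exp(-2*I*pi/3) + 4*exp(2*I*pi/3))*conj(1) + 1*(1)*conj(-1) + 1*(2 + 4*exp(-2*I*pi/3) + 5*exp(2*I*pi/3))*conj(1) + 1*(2 + 3*exp(-2*I*pi/3) + 3*exp(-I*pi/3) + exp(2*I*pi/3) + 2*exp(I*pi/3))*conj(-1)]
      = (1/6)[(11) + (-2 - 3*exp(I*pi/3) - 3*exp(2*I*pi/3) - exp(-2*I*pi/3) - 2*exp(-I*pi/3)) + (2 + 5*exp(-2*I*pi/3) + 4*exp(2*I*pi/3)) + (-1) + (2 + 4*exp(-2*I*pi/3) + 5*exp(2*I*pi/3)) + (-2 - 2*exp(I*pi/3) - exp(2*I*pi/3) - 3*exp(-I*pi/3) - 3*exp(-2*I*pi/3))] = 0/6 = 0
  <chi_rho, chi_4> = (1/6)[1*(11)*conj(1) + 1*(2 + 2*exp(-I*pi/3) + exp(-2*I*pi/3) + 3*exp(2*I*pi/3) + 3*exp(I*pi/3))*conj(exp(-2*I*pi/3)) + 1*(2 + 5*exp(-2*I*pi/3) + 4*exp(2*I*pi/3))*conj(exp(2*I*pi/3)) + 1*(1)*conj(1) + 1*(2 + 4*exp(-2*I*pi/3) + 5*exp(2*I*pi/3))*conj(exp(-2*I*pi/3)) + 1*(2 + 3*exp(-2*I*pi/3) + 3*exp(-I*pi/3) + exp(2*I*pi/3) + 2*exp(I*pi/3))*conj(exp(2*I*pi/3))]
      = (1/6)[(11) + (-2 + 3*exp(-2*I*pi/3) + 2*exp(2*I*pi/3) + 2*exp(I*pi/3)) + (4 + 2*exp(-2*I*pi/3) + 5*exp(2*I*pi/3)) + (1) + (4 + 5*exp(-2*I*pi/3) + 2*exp(2*I*pi/3)) + (-2 + 2*exp(-2*I*pi/3) + 2*exp(-I*pi/3) + 3*exp(2*I*pi/3))] = 6/6 = 1
  <chi_rho, chi_5> = (1/6)[1*(11)*conj(1) + 1*(2 + 2*exp(-I*pi/3) + exp(-2*I*pi/3) + 3*exp(2*I*pi/3) + 3*exp(I*pi/3))*conj(exp(-I*pi/3)) + 1*(2 + 5*exp(-2*I*pi/3) + 4*exp(2*I*pi/3))*conj(exp(-2*I*pi/3)) + 1*(1)*conj(-1) + 1*(2 + 4*exp(-2*I*pi/3) + 5*exp(2*I*pi/3))*conj(exp(2*I*pi/3)) + 1*(2 + 3*exp(-2*I*pi/3) + 3*exp(-I*pi/3) + exp(2*I*pi/3) + 2*exp(I*pi/3))*conj(exp(I*pi/3))]
      = (1/6)[(11) + (-1 + exp(-I*pi/3) + 2*exp(I*pi/3) + 3*exp(2*I*pi/3)) + (5 + 4*exp(-2*I*pi/3) + 2*exp(2*I*pi/3)) + (-1) + (5 + 2*exp(-2*I*pi/3) + 4*exp(2*I*pi/3)) + (-1 + 3*exp(-2*I*pi/3) + 2*exp(-I*pi/3) + exp(I*pi/3))] = 12/6 = 2
(Exp terms are combined using exp(i*s)*conj(exp(i*t)) = exp(i*(s-t)), and sums of them are collapsed using the identity that for every m > 1 the m distinct m-th roots of unity sum to 0, e.g. 1 + exp(2*I*pi/3) + exp(-2*I*pi/3) = 0.)
Dimension check: dim(rho) = sum (mult * dim) = 2*1 + 3*1 + 3*1 + 0*1 + 1*1 + 2*1 = 11 = chi_rho(e) = 11.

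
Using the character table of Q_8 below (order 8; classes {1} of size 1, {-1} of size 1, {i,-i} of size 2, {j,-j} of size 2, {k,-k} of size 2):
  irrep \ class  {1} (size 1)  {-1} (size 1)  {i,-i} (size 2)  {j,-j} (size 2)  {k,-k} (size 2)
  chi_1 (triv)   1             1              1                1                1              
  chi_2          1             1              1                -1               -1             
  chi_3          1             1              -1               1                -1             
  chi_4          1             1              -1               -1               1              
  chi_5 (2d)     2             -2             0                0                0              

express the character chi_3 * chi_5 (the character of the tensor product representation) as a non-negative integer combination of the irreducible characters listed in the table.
chi_3 tensor chi_5 = chi_5 (all other irreducibles have multiplicity 0).

Explanation: The character of a tensor product is the pointwise product (chi_3 * chi_5)(C) = chi_3(C) * chi_5(C):
  {1}: (1)*(2), {-1}: (1)*(-2), {i,-i}: (-1)*(0), {j,-j}: (1)*(0), {k,-k}: (-1)*(0)
so (chi_3 * chi_5) takes values
  {1} -> 2, {-1} -> -2, {i,-i} -> 0, {j,-j} -> 0, {k,-k} -> 0.
Now take the inner product of this character with each irreducible chi from the table, <chi_3*chi_5, chi> = (1/8) sum_C |C| (chi_3*chi_5)(C) conj(chi(C)):
  <chi_3*chi_5, chi_1> = (1/8)[1*(2)*conj(1) + 1*(-2)*conj(1) + 2*(0)*conj(1) + 2*(0)*conj(1) + 2*(0)*conj(1)]
      = (1/8)[(2) + (-2) + (0) + (0) + (0)] = 0/8 = 0
  <chi_3*chi_5, chi_2> = (1/8)[1*(2)*conj(1) + 1*(-2)*conj(1) + 2*(0)*conj(1) + 2*(0)*conj(-1) + 2*(0)*conj(-1)]
      = (1/8)[(2) + (-2) + (0) + (0) + (0)] = 0/8 = 0
  <chi_3*chi_5, chi_3> = (1/8)[1*(2)*conj(1) + 1*(-2)*conj(1) + 2*(0)*conj(-1) + 2*(0)*conj(1) + 2*(0)*conj(-1)]
      = (1/8)[(2) + (-2) + (0) + (0) + (0)] = 0/8 = 0
  <chi_3*chi_5, chi_4> = (1/8)[1*(2)*conj(1) + 1*(-2)*conj(1) + 2*(0)*conj(-1) + 2*(0)*conj(-1) + 2*(0)*conj(1)]
      = (1/8)[(2) + (-2) + (0) + (0) + (0)] = 0/8 = 0
  <chi_3*chi_5, chi_5> = (1/8)[1*(2)*conj(2) + 1*(-2)*conj(-2) + 2*(0)*conj(0) + 2*(0)*conj(0) + 2*(0)*conj(0)]
      = (1/8)[(4) + (4) + (0) + (0) + (0)] = 8/8 = 1
Hence the multiplicities are chi_5: 1. Dimension check: dim(chi_3)*dim(chi_5) = 1*2 = 2 and sum (mult * dim) = 1*2 = 2.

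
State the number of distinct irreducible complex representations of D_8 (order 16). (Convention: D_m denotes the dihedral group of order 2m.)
7

Working: The number of irreducible complex representations of a finite group equals its number of conjugacy classes. D_8 has 7 conjugacy classes (n/2 + 3 for n even), so D_8 (order 16) has exactly 7 irreducible complex representations.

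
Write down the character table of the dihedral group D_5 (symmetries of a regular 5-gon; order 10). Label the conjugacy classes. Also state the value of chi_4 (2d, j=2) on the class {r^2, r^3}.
Conjugacy classes: {e} of size 1, {r^1, r^4} of size 2, {r^2, r^3} of size 2, {s, sr, ..., sr^4} of size 5.
Character table:
  irrep \ class              {e} (size 1)  {r^1, r^4} (size 2)  {r^2, r^3} (size 2)  {s, sr, ..., sr^4} (size 5)
  chi_1 (triv)               1             1                    1                    1                          
  chi_2 (sign: r->1, s->-1)  1             1                    1                    -1                         
  chi_3 (2d, j=1)            2             -1/2 + sqrt(5)/2     -sqrt(5)/2 - 1/2     0                          
  chi_4 (2d, j=2)            2             -sqrt(5)/2 - 1/2     -1/2 + sqrt(5)/2     0                          

Spot check: chi_4 (2d, j=2) on {r^2, r^3} = -1/2 + sqrt(5)/2.

Working: D_5 has order 2*5 = 10 with 4 conjugacy classes, hence 4 irreducibles. Sum of squared dims 1 + 1 + 4 + 4 = 10 = |G|. Linear characters come from the abelianisation; the 2-dimensional irreps have character r^k -> 2*cos(2*pi*j*k/5), reflections -> 0.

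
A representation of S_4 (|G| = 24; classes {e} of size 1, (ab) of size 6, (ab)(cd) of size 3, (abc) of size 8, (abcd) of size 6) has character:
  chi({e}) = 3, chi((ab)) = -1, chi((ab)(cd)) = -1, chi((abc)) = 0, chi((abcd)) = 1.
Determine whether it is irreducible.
Irreducible: <chi, chi> = 1.

Argument: <chi, chi> = (1/|G|) sum_C |C| * |chi(C)|^2 = (1/24)[1*|3|^2 + 6*|-1|^2 + 3*|-1|^2 + 8*|0|^2 + 6*|1|^2]
  = (1/24)[(9) + (6) + (3) + (0) + (6)] = 24/24 = 1.
A character is irreducible iff <chi, chi> = 1, so this representation is irreducible.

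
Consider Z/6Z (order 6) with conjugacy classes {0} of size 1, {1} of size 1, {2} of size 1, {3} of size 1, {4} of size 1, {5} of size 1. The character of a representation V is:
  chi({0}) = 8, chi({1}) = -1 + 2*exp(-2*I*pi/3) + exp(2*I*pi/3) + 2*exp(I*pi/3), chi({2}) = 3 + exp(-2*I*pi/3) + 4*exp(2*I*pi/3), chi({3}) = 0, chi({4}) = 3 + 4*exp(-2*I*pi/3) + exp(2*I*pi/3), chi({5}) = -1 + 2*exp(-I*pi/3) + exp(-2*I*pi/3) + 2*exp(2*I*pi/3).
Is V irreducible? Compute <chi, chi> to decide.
Not irreducible (reducible): <chi, chi> = 14 > 1.

Explanation: <chi, chi> = (1/|G|) sum_C |C| * |chi(C)|^2 = (1/6)[1*|8|^2 + 1*|-1 + 2*exp(-2*I*pi/3) + exp(2*I*pi/3) + 2*exp(I*pi/3)|^2 + 1*|3 + exp(-2*I*pi/3) + 4*exp(2*I*pi/3)|^2 + 1*|0|^2 + 1*|3 + 4*exp(-2*I*pi/3) + exp(2*I*pi/3)|^2 + 1*|-1 + 2*exp(-I*pi/3) + exp(-2*I*pi/3) + 2*exp(2*I*pi/3)|^2]
  = (1/6)[(64) + (3) + (7) + (0) + (7) + (3)] = 84/6 = 14.
(Exp terms are combined using exp(i*s)*conj(exp(i*t)) = exp(i*(s-t)), and sums of them are collapsed using the identity that for every m > 1 the m distinct m-th roots of unity sum to 0, e.g. 1 + exp(2*I*pi/3) + exp(-2*I*pi/3) = 0.)
A character is irreducible iff <chi, chi> = 1, so this representation is reducible.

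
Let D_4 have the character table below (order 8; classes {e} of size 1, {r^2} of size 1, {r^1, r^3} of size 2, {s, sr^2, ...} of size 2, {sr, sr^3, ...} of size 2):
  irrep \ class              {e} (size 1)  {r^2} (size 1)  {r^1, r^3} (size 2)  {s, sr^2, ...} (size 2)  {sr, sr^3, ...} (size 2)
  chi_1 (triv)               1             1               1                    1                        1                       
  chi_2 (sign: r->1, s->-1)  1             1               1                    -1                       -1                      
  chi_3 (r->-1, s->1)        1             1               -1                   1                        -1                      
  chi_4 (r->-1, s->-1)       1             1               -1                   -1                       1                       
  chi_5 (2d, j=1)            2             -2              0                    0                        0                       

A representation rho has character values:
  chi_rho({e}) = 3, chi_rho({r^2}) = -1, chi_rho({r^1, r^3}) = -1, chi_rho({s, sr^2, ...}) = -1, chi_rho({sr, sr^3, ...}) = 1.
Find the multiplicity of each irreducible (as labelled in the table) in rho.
Multiplicities: chi_1: 0, chi_2: 0, chi_3: 0, chi_4: 1, chi_5: 1.

Use <chi_rho, chi> = (1/|G|) sum_C |C| * chi_rho(C) * conj(chi(C)) with |G| = 8 for each irreducible chi in the table:
  <chi_rho, chi_1> = (1/8)[1*(3)*conj(1) + 1*(-1)*conj(1) + 2*(-1)*conj(1) + 2*(-1)*conj(1) + 2*(1)*conj(1)]
      = (1/8)[(3) + (-1) + (-2) + (-2) + (2)] = 0/8 = 0
  <chi_rho, chi_2> = (1/8)[1*(3)*conj(1) + 1*(-1)*conj(1) + 2*(-1)*conj(1) + 2*(-1)*conj(-1) + 2*(1)*conj(-1)]
      = (1/8)[(3) + (-1) + (-2) + (2) + (-2)] = 0/8 = 0
  <chi_rho, chi_3> = (1/8)[1*(3)*conj(1) + 1*(-1)*conj(1) + 2*(-1)*conj(-1) + 2*(-1)*conj(1) + 2*(1)*conj(-1)]
      = (1/8)[(3) + (-1) + (2) + (-2) + (-2)] = 0/8 = 0
  <chi_rho, chi_4> = (1/8)[1*(3)*conj(1) + 1*(-1)*conj(1) + 2*(-1)*conj(-1) + 2*(-1)*conj(-1) + 2*(1)*conj(1)]
      = (1/8)[(3) + (-1) + (2) + (2) + (2)] = 8/8 = 1
  <chi_rho, chi_5> = (1/8)[1*(3)*conj(2) + 1*(-1)*conj(-2) + 2*(-1)*conj(0) + 2*(-1)*conj(0) + 2*(1)*conj(0)]
      = (1/8)[(6) + (2) + (0) + (0) + (0)] = 8/8 = 1
Dimension check: dim(rho) = sum (mult * dim) = 0*1 + 0*1 + 0*1 + 1*1 + 1*2 = 3 = chi_rho(e) = 3.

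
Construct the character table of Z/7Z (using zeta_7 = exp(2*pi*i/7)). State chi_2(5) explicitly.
Character table of Z/7Z (irreps indexed chi_0,...,chi_6 with chi_k(m) = zeta_7^(k*m), zeta_7 = exp(2*pi*i/7)):
  irrep \ class  {0} (size 1)  {1} (size 1)    {2} (size 1)    {3} (size 1)    {4} (size 1)    {5} (size 1)    {6} (size 1)  
  chi_0          1             1               1               1               1               1               1             
  chi_1          1             exp(2*I*pi/7)   exp(4*I*pi/7)   exp(6*I*pi/7)   exp(-6*I*pi/7)  exp(-4*I*pi/7)  exp(-2*I*pi/7)
  chi_2          1             exp(4*I*pi/7)   exp(-6*I*pi/7)  exp(-2*I*pi/7)  exp(2*I*pi/7)   exp(6*I*pi/7)   exp(-4*I*pi/7)
  chi_3          1             exp(6*I*pi/7)   exp(-2*I*pi/7)  exp(4*I*pi/7)   exp(-4*I*pi/7)  exp(2*I*pi/7)   exp(-6*I*pi/7)
  chi_4          1             exp(-6*I*pi/7)  exp(2*I*pi/7)   exp(-4*I*pi/7)  exp(4*I*pi/7)   exp(-2*I*pi/7)  exp(6*I*pi/7) 
  chi_5          1             exp(-4*I*pi/7)  exp(6*I*pi/7)   exp(2*I*pi/7)   exp(-2*I*pi/7)  exp(-6*I*pi/7)  exp(4*I*pi/7) 
  chi_6          1             exp(-2*I*pi/7)  exp(-4*I*pi/7)  exp(-6*I*pi/7)  exp(6*I*pi/7)   exp(4*I*pi/7)   exp(2*I*pi/7) 

Spot check: chi_2(5) = zeta_7^(2*5) = zeta_7^10 = exp(6*I*pi/7).

Solution. Z/7Z is abelian, so all 7 irreducible complex representations are 1-dimensional. They are given by chi_k(m) = zeta_7^(k*m) for k = 0,...,6. Row orthogonality: sum_m chi_k(m) conj(chi_l(m)) = 7 * [k = l].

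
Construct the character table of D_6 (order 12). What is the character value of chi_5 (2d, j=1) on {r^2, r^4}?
Conjugacy classes: {e} of size 1, {r^3} of size 1, {r^1, r^5} of size 2, {r^2, r^4} of size 2, {s, sr^2, ...} of size 3, {sr, sr^3, ...} of size 3.
Character table:
  irrep \ class              {e} (size 1)  {r^3} (size 1)  {r^1, r^5} (size 2)  {r^2, r^4} (size 2)  {s, sr^2, ...} (size 3)  {sr, sr^3, ...} (size 3)
  chi_1 (triv)               1             1               1                    1                    1                        1                       
  chi_2 (sign: r->1, s->-1)  1             1               1                    1                    -1                       -1                      
  chi_3 (r->-1, s->1)        1             -1              -1                   1                    1                        -1                      
  chi_4 (r->-1, s->-1)       1             -1              -1                   1                    -1                       1                       
  chi_5 (2d, j=1)            2             -2              1                    -1                   0                        0                       
  chi_6 (2d, j=2)            2             2               -1                   -1                   0                        0                       

Spot check: chi_5 (2d, j=1) on {r^2, r^4} = -1.

Details: D_6 has order 2*6 = 12 with 6 conjugacy classes, hence 6 irreducibles. Sum of squared dims 1 + 1 + 1 + 1 + 4 + 4 = 12 = |G|. Linear characters come from the abelianisation; the 2-dimensional irreps have character r^k -> 2*cos(2*pi*j*k/6), reflections -> 0.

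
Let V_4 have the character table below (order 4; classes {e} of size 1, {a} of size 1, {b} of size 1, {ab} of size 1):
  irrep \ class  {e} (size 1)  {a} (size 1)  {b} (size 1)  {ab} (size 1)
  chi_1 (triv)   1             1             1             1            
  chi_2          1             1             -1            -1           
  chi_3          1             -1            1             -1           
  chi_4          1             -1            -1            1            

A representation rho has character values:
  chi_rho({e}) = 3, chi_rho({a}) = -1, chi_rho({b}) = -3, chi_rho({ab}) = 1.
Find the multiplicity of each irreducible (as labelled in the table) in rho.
Multiplicities: chi_1: 0, chi_2: 1, chi_3: 0, chi_4: 2.

Why: Use <chi_rho, chi> = (1/|G|) sum_C |C| * chi_rho(C) * conj(chi(C)) with |G| = 4 for each irreducible chi in the table:
  <chi_rho, chi_1> = (1/4)[1*(3)*conj(1) + 1*(-1)*conj(1) + 1*(-3)*conj(1) + 1*(1)*conj(1)]
      = (1/4)[(3) + (-1) + (-3) + (1)] = 0/4 = 0
  <chi_rho, chi_2> = (1/4)[1*(3)*conj(1) + 1*(-1)*conj(1) + 1*(-3)*conj(-1) + 1*(1)*conj(-1)]
      = (1/4)[(3) + (-1) + (3) + (-1)] = 4/4 = 1
  <chi_rho, chi_3> = (1/4)[1*(3)*conj(1) + 1*(-1)*conj(-1) + 1*(-3)*conj(1) + 1*(1)*conj(-1)]
      = (1/4)[(3) + (1) + (-3) + (-1)] = 0/4 = 0
  <chi_rho, chi_4> = (1/4)[1*(3)*conj(1) + 1*(-1)*conj(-1) + 1*(-3)*conj(-1) + 1*(1)*conj(1)]
      = (1/4)[(3) + (1) + (3) + (1)] = 8/4 = 2
Dimension check: dim(rho) = sum (mult * dim) = 0*1 + 1*1 + 0*1 + 2*1 = 3 = chi_rho(e) = 3.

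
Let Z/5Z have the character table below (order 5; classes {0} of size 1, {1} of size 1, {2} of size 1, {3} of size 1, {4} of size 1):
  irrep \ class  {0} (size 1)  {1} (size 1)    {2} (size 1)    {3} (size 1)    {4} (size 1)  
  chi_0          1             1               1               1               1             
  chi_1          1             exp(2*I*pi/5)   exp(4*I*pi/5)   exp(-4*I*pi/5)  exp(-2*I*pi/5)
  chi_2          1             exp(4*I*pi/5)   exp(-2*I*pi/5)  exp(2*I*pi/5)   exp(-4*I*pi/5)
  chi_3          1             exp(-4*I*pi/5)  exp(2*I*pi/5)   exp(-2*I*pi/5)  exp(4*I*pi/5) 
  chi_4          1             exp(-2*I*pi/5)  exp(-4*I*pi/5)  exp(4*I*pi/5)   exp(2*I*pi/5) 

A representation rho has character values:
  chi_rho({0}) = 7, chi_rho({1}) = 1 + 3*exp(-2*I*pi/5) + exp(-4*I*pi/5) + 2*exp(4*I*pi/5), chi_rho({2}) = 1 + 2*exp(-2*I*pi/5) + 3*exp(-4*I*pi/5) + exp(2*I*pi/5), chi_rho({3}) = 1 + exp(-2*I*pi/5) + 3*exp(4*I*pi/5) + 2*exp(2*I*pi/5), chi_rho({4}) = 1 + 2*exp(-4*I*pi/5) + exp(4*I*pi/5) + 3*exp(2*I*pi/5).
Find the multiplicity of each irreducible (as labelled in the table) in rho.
Multiplicities: chi_0: 1, chi_1: 0, chi_2: 2, chi_3: 1, chi_4: 3.

Working: Use <chi_rho, chi> = (1/|G|) sum_C |C| * chi_rho(C) * conj(chi(C)) with |G| = 5 for each irreducible chi in the table:
  <chi_rho, chi_0> = (1/5)[1*(7)*conj(1) + 1*(1 + 3*exp(-2*I*pi/5) + exp(-4*I*pi/5) + 2*exp(4*I*pi/5))*conj(1) + 1*(1 + 2*exp(-2*I*pi/5) + 3*exp(-4*I*pi/5) + exp(2*I*pi/5))*conj(1) + 1*(1 + exp(-2*I*pi/5) + 3*exp(4*I*pi/5) + 2*exp(2*I*pi/5))*conj(1) + 1*(1 + 2*exp(-4*I*pi/5) + exp(4*I*pi/5) + 3*exp(2*I*pi/5))*conj(1)]
      = (1/5)[(7) + (1 + 3*exp(-2*I*pi/5) + exp(-4*I*pi/5) + 2*exp(4*I*pi/5)) + (1 + 2*exp(-2*I*pi/5) + 3*exp(-4*I*pi/5) + exp(2*I*pi/5)) + (1 + exp(-2*I*pi/5) + 3*exp(4*I*pi/5) + 2*exp(2*I*pi/5)) + (1 + 2*exp(-4*I*pi/5) + exp(4*I*pi/5) + 3*exp(2*I*pi/5))] = 5/5 = 1
  <chi_rho, chi_1> = (1/5)[1*(7)*conj(1) + 1*(1 + 3*exp(-2*I*pi/5) + exp(-4*I*pi/5) + 2*exp(4*I*pi/5))*conj(exp(2*I*pi/5)) + 1*(1 + 2*exp(-2*I*pi/5) + 3*exp(-4*I*pi/5) + exp(2*I*pi/5))*conj(exp(4*I*pi/5)) + 1*(1 + exp(-2*I*pi/5) + 3*exp(4*I*pi/5) + 2*exp(2*I*pi/5))*conj(exp(-4*I*pi/5)) + 1*(1 + 2*exp(-4*I*pi/5) + exp(4*I*pi/5) + 3*exp(2*I*pi/5))*conj(exp(-2*I*pi/5))]
      = (1/5)[(7) + (3*exp(-4*I*pi/5) + exp(-2*I*pi/5) + exp(4*I*pi/5) + 2*exp(2*I*pi/5)) + (exp(-2*I*pi/5) + exp(-4*I*pi/5) + 2*exp(4*I*pi/5) + 3*exp(2*I*pi/5)) + (3*exp(-2*I*pi/5) + 2*exp(-4*I*pi/5) + exp(4*I*pi/5) + exp(2*I*pi/5)) + (2*exp(-2*I*pi/5) + exp(-4*I*pi/5) + exp(2*I*pi/5) + 3*exp(4*I*pi/5))] = 0/5 = 0
  <chi_rho, chi_2> = (1/5)[1*(7)*conj(1) + 1*(1 + 3*exp(-2*I*pi/5) + exp(-4*I*pi/5) + 2*exp(4*I*pi/5))*conj(exp(4*I*pi/5)) + 1*(1 + 2*exp(-2*I*pi/5) + 3*exp(-4*I*pi/5) + exp(2*I*pi/5))*conj(exp(-2*I*pi/5)) + 1*(1 + exp(-2*I*pi/5) + 3*exp(4*I*pi/5) + 2*exp(2*I*pi/5))*conj(exp(2*I*pi/5)) + 1*(1 + 2*exp(-4*I*pi/5) + exp(4*I*pi/5) + 3*exp(2*I*pi/5))*conj(exp(-4*I*pi/5))]
      = (1/5)[(7) + (2 + exp(-4*I*pi/5) + exp(2*I*pi/5) + 3*exp(4*I*pi/5)) + (2 + 3*exp(-2*I*pi/5) + exp(4*I*pi/5) + exp(2*I*pi/5)) + (2 + exp(-2*I*pi/5) + exp(-4*I*pi/5) + 3*exp(2*I*pi/5)) + (2 + 3*exp(-4*I*pi/5) + exp(-2*I*pi/5) + exp(4*I*pi/5))] = 10/5 = 2
  <chi_rho, chi_3> = (1/5)[1*(7)*conj(1) + 1*(1 + 3*exp(-2*I*pi/5) + exp(-4*I*pi/5) + 2*exp(4*I*pi/5))*conj(exp(-4*I*pi/5)) + 1*(1 + 2*exp(-2*I*pi/5) + 3*exp(-4*I*pi/5) + exp(2*I*pi/5))*conj(exp(2*I*pi/5)) + 1*(1 + exp(-2*I*pi/5) + 3*exp(4*I*pi/5) + 2*exp(2*I*pi/5))*conj(exp(-2*I*pi/5)) + 1*(1 + 2*exp(-4*I*pi/5) + exp(4*I*pi/5) + 3*exp(2*I*pi/5))*conj(exp(4*I*pi/5))]
      = (1/5)[(7) + (1 + 2*exp(-2*I*pi/5) + exp(4*I*pi/5) + 3*exp(2*I*pi/5)) + (1 + 2*exp(-4*I*pi/5) + exp(-2*I*pi/5) + 3*exp(4*I*pi/5)) + (1 + 3*exp(-4*I*pi/5) + exp(2*I*pi/5) + 2*exp(4*I*pi/5)) + (1 + 3*exp(-2*I*pi/5) + exp(-4*I*pi/5) + 2*exp(2*I*pi/5))] = 5/5 = 1
  <chi_rho, chi_4> = (1/5)[1*(7)*conj(1) + 1*(1 + 3*exp(-2*I*pi/5) + exp(-4*I*pi/5) + 2*exp(4*I*pi/5))*conj(exp(-2*I*pi/5)) + 1*(1 + 2*exp(-2*I*pi/5) + 3*exp(-4*I*pi/5) + exp(2*I*pi/5))*conj(exp(-4*I*pi/5)) + 1*(1 + exp(-2*I*pi/5) + 3*exp(4*I*pi/5) + 2*exp(2*I*pi/5))*conj(exp(4*I*pi/5)) + 1*(1 + 2*exp(-4*I*pi/5) + exp(4*I*pi/5) + 3*exp(2*I*pi/5))*conj(exp(2*I*pi/5))]
      = (1/5)[(7) + (3 + 2*exp(-4*I*pi/5) + exp(-2*I*pi/5) + exp(2*I*pi/5)) + (3 + exp(-4*I*pi/5) + exp(4*I*pi/5) + 2*exp(2*I*pi/5)) + (3 + 2*exp(-2*I*pi/5) + exp(-4*I*pi/5) + exp(4*I*pi/5)) + (3 + exp(-2*I*pi/5) + exp(2*I*pi/5) + 2*exp(4*I*pi/5))] = 15/5 = 3
(Exp terms are combined using exp(i*s)*conj(exp(i*t)) = exp(i*(s-t)), and sums of them are collapsed using the identity that for every m > 1 the m distinct m-th roots of unity sum to 0, e.g. 1 + exp(2*I*pi/3) + exp(-2*I*pi/3) = 0.)
Dimension check: dim(rho) = sum (mult * dim) = 1*1 + 0*1 + 2*1 + 1*1 + 3*1 = 7 = chi_rho(e) = 7.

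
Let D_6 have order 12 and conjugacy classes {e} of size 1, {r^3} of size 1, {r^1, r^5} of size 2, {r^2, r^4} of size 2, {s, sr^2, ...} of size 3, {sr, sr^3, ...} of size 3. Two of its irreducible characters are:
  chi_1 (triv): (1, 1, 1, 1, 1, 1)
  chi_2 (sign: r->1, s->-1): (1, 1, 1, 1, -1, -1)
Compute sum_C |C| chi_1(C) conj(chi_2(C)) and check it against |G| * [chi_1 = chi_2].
Sum = 0; so <chi_1, chi_2> = 0 (distinct irreducibles are orthogonal).

Proof sketch: Compute term by term over conjugacy classes (|C| * chi_1(C) * conj(chi_2(C))):
  1*(1)*conj(1) + 1*(1)*conj(1) + 2*(1)*conj(1) + 2*(1)*conj(1) + 3*(1)*conj(-1) + 3*(1)*conj(-1)
  = (1) + (1) + (2) + (2) + (-3) + (-3)
  = 0.
Dividing by |G| = 12 gives 0/12 = 0, matching the row-orthogonality relation <chi_1, chi_2> = [chi_1 = chi_2].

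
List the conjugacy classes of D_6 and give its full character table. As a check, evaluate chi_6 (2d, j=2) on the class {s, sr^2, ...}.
Conjugacy classes: {e} of size 1, {r^3} of size 1, {r^1, r^5} of size 2, {r^2, r^4} of size 2, {s, sr^2, ...} of size 3, {sr, sr^3, ...} of size 3.
Character table:
  irrep \ class              {e} (size 1)  {r^3} (size 1)  {r^1, r^5} (size 2)  {r^2, r^4} (size 2)  {s, sr^2, ...} (size 3)  {sr, sr^3, ...} (size 3)
  chi_1 (triv)               1             1               1                    1                    1                        1                       
  chi_2 (sign: r->1, s->-1)  1             1               1                    1                    -1                       -1                      
  chi_3 (r->-1, s->1)        1             -1              -1                   1                    1                        -1                      
  chi_4 (r->-1, s->-1)       1             -1              -1                   1                    -1                       1                       
  chi_5 (2d, j=1)            2             -2              1                    -1                   0                        0                       
  chi_6 (2d, j=2)            2             2               -1                   -1                   0                        0                       

Spot check: chi_6 (2d, j=2) on {s, sr^2, ...} = 0.

Solution. D_6 has order 2*6 = 12 with 6 conjugacy classes, hence 6 irreducibles. Sum of squared dims 1 + 1 + 1 + 1 + 4 + 4 = 12 = |G|. Linear characters come from the abelianisation; the 2-dimensional irreps have character r^k -> 2*cos(2*pi*j*k/6), reflections -> 0.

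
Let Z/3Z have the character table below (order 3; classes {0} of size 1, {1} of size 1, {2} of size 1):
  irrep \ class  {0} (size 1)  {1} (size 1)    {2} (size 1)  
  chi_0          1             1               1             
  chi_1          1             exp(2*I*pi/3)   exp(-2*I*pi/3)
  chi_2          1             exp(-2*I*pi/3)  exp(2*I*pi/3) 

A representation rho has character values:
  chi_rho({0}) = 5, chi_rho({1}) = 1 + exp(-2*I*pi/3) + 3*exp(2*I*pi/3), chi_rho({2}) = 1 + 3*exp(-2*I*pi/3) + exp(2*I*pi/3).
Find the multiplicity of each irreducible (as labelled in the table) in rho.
Multiplicities: chi_0: 1, chi_1: 3, chi_2: 1.

Justification: Use <chi_rho, chi> = (1/|G|) sum_C |C| * chi_rho(C) * conj(chi(C)) with |G| = 3 for each irreducible chi in the table:
  <chi_rho, chi_0> = (1/3)[1*(5)*conj(1) + 1*(1 + exp(-2*I*pi/3) + 3*exp(2*I*pi/3))*conj(1) + 1*(1 + 3*exp(-2*I*pi/3) + exp(2*I*pi/3))*conj(1)]
      = (1/3)[(5) + (1 + exp(-2*I*pi/3) + 3*exp(2*I*pi/3)) + (1 + 3*exp(-2*I*pi/3) + exp(2*I*pi/3))] = 3/3 = 1
  <chi_rho, chi_1> = (1/3)[1*(5)*conj(1) + 1*(1 + exp(-2*I*pi/3) + 3*exp(2*I*pi/3))*conj(exp(2*I*pi/3)) + 1*(1 + 3*exp(-2*I*pi/3) + exp(2*I*pi/3))*conj(exp(-2*I*pi/3))]
      = (1/3)[(5) + (2) + (2)] = 9/3 = 3
  <chi_rho, chi_2> = (1/3)[1*(5)*conj(1) + 1*(1 + exp(-2*I*pi/3) + 3*exp(2*I*pi/3))*conj(exp(-2*I*pi/3)) + 1*(1 + 3*exp(-2*I*pi/3) + exp(2*I*pi/3))*conj(exp(2*I*pi/3))]
      = (1/3)[(5) + (1 + 3*exp(-2*I*pi/3) + exp(2*I*pi/3)) + (1 + exp(-2*I*pi/3) + 3*exp(2*I*pi/3))] = 3/3 = 1
(Exp terms are combined using exp(i*s)*conj(exp(i*t)) = exp(i*(s-t)), and sums of them are collapsed using the identity that for every m > 1 the m distinct m-th roots of unity sum to 0, e.g. 1 + exp(2*I*pi/3) + exp(-2*I*pi/3) = 0.)
Dimension check: dim(rho) = sum (mult * dim) = 1*1 + 3*1 + 1*1 = 5 = chi_rho(e) = 5.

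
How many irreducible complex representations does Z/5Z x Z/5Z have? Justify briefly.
25

The number of irreducible complex representations of a finite group equals its number of conjugacy classes. Z/5Z x Z/5Z is abelian of order 25, so every element is its own conjugacy class: 25 classes, so Z/5Z x Z/5Z (order 25) has exactly 25 irreducible complex representations.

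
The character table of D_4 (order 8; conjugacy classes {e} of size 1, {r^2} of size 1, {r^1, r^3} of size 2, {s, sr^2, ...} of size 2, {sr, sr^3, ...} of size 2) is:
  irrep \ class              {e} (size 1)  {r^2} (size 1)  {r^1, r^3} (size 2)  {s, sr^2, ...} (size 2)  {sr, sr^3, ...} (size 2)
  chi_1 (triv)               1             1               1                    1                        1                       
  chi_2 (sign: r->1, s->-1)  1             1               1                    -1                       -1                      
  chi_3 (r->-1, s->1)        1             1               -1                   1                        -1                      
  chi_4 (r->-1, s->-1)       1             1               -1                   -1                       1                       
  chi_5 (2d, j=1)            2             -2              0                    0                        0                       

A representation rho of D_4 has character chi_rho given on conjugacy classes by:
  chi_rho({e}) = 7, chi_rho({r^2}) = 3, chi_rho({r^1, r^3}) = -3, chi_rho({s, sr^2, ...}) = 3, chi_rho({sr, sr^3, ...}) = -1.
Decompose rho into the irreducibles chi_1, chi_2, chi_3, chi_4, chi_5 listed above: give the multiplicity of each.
Multiplicities: chi_1: 1, chi_2: 0, chi_3: 3, chi_4: 1, chi_5: 1.

Argument: Use <chi_rho, chi> = (1/|G|) sum_C |C| * chi_rho(C) * conj(chi(C)) with |G| = 8 for each irreducible chi in the table:
  <chi_rho, chi_1> = (1/8)[1*(7)*conj(1) + 1*(3)*conj(1) + 2*(-3)*conj(1) + 2*(3)*conj(1) + 2*(-1)*conj(1)]
      = (1/8)[(7) + (3) + (-6) + (6) + (-2)] = 8/8 = 1
  <chi_rho, chi_2> = (1/8)[1*(7)*conj(1) + 1*(3)*conj(1) + 2*(-3)*conj(1) + 2*(3)*conj(-1) + 2*(-1)*conj(-1)]
      = (1/8)[(7) + (3) + (-6) + (-6) + (2)] = 0/8 = 0
  <chi_rho, chi_3> = (1/8)[1*(7)*conj(1) + 1*(3)*conj(1) + 2*(-3)*conj(-1) + 2*(3)*conj(1) + 2*(-1)*conj(-1)]
      = (1/8)[(7) + (3) + (6) + (6) + (2)] = 24/8 = 3
  <chi_rho, chi_4> = (1/8)[1*(7)*conj(1) + 1*(3)*conj(1) + 2*(-3)*conj(-1) + 2*(3)*conj(-1) + 2*(-1)*conj(1)]
      = (1/8)[(7) + (3) + (6) + (-6) + (-2)] = 8/8 = 1
  <chi_rho, chi_5> = (1/8)[1*(7)*conj(2) + 1*(3)*conj(-2) + 2*(-3)*conj(0) + 2*(3)*conj(0) + 2*(-1)*conj(0)]
      = (1/8)[(14) + (-6) + (0) + (0) + (0)] = 8/8 = 1
Dimension check: dim(rho) = sum (mult * dim) = 1*1 + 0*1 + 3*1 + 1*1 + 1*2 = 7 = chi_rho(e) = 7.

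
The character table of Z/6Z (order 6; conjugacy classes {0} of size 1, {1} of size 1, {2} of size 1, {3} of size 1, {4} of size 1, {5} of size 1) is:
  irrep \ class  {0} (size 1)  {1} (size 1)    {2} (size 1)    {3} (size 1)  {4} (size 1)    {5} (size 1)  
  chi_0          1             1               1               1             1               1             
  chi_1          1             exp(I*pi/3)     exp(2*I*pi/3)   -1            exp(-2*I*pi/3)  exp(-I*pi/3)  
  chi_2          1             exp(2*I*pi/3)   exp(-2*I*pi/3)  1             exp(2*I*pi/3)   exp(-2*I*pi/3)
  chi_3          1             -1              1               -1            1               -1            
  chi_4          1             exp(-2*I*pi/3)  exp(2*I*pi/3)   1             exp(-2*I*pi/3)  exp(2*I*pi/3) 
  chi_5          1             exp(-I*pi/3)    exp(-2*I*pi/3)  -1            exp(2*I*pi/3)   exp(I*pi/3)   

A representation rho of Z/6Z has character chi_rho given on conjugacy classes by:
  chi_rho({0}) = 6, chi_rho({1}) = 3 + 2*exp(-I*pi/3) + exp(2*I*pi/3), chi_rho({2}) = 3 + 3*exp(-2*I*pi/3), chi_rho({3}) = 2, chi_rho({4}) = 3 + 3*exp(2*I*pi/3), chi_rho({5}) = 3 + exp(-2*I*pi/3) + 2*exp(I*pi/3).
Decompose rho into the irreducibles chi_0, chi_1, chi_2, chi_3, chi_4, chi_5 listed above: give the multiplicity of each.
Multiplicities: chi_0: 3, chi_1: 0, chi_2: 1, chi_3: 0, chi_4: 0, chi_5: 2.

Why: Use <chi_rho, chi> = (1/|G|) sum_C |C| * chi_rho(C) * conj(chi(C)) with |G| = 6 for each irreducible chi in the table:
  <chi_rho, chi_0> = (1/6)[1*(6)*conj(1) + 1*(3 + 2*exp(-I*pi/3) + exp(2*I*pi/3))*conj(1) + 1*(3 + 3*exp(-2*I*pi/3))*conj(1) + 1*(2)*conj(1) + 1*(3 + 3*exp(2*I*pi/3))*conj(1) + 1*(3 + exp(-2*I*pi/3) + 2*exp(I*pi/3))*conj(1)]
      = (1/6)[(6) + (3 + 2*exp(-I*pi/3) + exp(2*I*pi/3)) + (3 + 3*exp(-2*I*pi/3)) + (2) + (3 + 3*exp(2*I*pi/3)) + (3 + exp(-2*I*pi/3) + 2*exp(I*pi/3))] = 18/6 = 3
  <chi_rho, chi_1> = (1/6)[1*(6)*conj(1) + 1*(3 + 2*exp(-I*pi/3) + exp(2*I*pi/3))*conj(exp(I*pi/3)) + 1*(3 + 3*exp(-2*I*pi/3))*conj(exp(2*I*pi/3)) + 1*(2)*conj(-1) + 1*(3 + 3*exp(2*I*pi/3))*conj(exp(-2*I*pi/3)) + 1*(3 + exp(-2*I*pi/3) + 2*exp(I*pi/3))*conj(exp(-I*pi/3))]
      = (1/6)[(6) + (3*exp(-I*pi/3) + 2*exp(-2*I*pi/3) + exp(I*pi/3)) + (-3) + (-2) + (-3) + (exp(-I*pi/3) + 2*exp(2*I*pi/3) + 3*exp(I*pi/3))] = 0/6 = 0
  <chi_rho, chi_2> = (1/6)[1*(6)*conj(1) + 1*(3 + 2*exp(-I*pi/3) + exp(2*I*pi/3))*conj(exp(2*I*pi/3)) + 1*(3 + 3*exp(-2*I*pi/3))*conj(exp(-2*I*pi/3)) + 1*(2)*conj(1) + 1*(3 + 3*exp(2*I*pi/3))*conj(exp(2*I*pi/3)) + 1*(3 + exp(-2*I*pi/3) + 2*exp(I*pi/3))*conj(exp(-2*I*pi/3))]
      = (1/6)[(6) + (-1 + 3*exp(-2*I*pi/3)) + (3 + 3*exp(2*I*pi/3)) + (2) + (3 + 3*exp(-2*I*pi/3)) + (-1 + 3*exp(2*I*pi/3))] = 6/6 = 1
  <chi_rho, chi_3> = (1/6)[1*(6)*conj(1) + 1*(3 + 2*exp(-I*pi/3) + exp(2*I*pi/3))*conj(-1) + 1*(3 + 3*exp(-2*I*pi/3))*conj(1) + 1*(2)*conj(-1) + 1*(3 + 3*exp(2*I*pi/3))*conj(1) + 1*(3 + exp(-2*I*pi/3) + 2*exp(I*pi/3))*conj(-1)]
      = (1/6)[(6) + (-3 - exp(2*I*pi/3) - 2*exp(-I*pi/3)) + (3 + 3*exp(-2*I*pi/3)) + (-2) + (3 + 3*exp(2*I*pi/3)) + (-3 - 2*exp(I*pi/3) - exp(-2*I*pi/3))] = 0/6 = 0
  <chi_rho, chi_4> = (1/6)[1*(6)*conj(1) + 1*(3 + 2*exp(-I*pi/3) + exp(2*I*pi/3))*conj(exp(-2*I*pi/3)) + 1*(3 + 3*exp(-2*I*pi/3))*conj(exp(2*I*pi/3)) + 1*(2)*conj(1) + 1*(3 + 3*exp(2*I*pi/3))*conj(exp(-2*I*pi/3)) + 1*(3 + exp(-2*I*pi/3) + 2*exp(I*pi/3))*conj(exp(2*I*pi/3))]
      = (1/6)[(6) + (exp(-2*I*pi/3) + 2*exp(I*pi/3) + 3*exp(2*I*pi/3)) + (-3) + (2) + (-3) + (3*exp(-2*I*pi/3) + 2*exp(-I*pi/3) + exp(2*I*pi/3))] = 0/6 = 0
  <chi_rho, chi_5> = (1/6)[1*(6)*conj(1) + 1*(3 + 2*exp(-I*pi/3) + exp(2*I*pi/3))*conj(exp(-I*pi/3)) + 1*(3 + 3*exp(-2*I*pi/3))*conj(exp(-2*I*pi/3)) + 1*(2)*conj(-1) + 1*(3 + 3*exp(2*I*pi/3))*conj(exp(2*I*pi/3)) + 1*(3 + exp(-2*I*pi/3) + 2*exp(I*pi/3))*conj(exp(I*pi/3))]
      = (1/6)[(6) + (1 + 3*exp(I*pi/3)) + (3 + 3*exp(2*I*pi/3)) + (-2) + (3 + 3*exp(-2*I*pi/3)) + (1 + 3*exp(-I*pi/3))] = 12/6 = 2
(Exp terms are combined using exp(i*s)*conj(exp(i*t)) = exp(i*(s-t)), and sums of them are collapsed using the identity that for every m > 1 the m distinct m-th roots of unity sum to 0, e.g. 1 + exp(2*I*pi/3) + exp(-2*I*pi/3) = 0.)
Dimension check: dim(rho) = sum (mult * dim) = 3*1 + 0*1 + 1*1 + 0*1 + 0*1 + 2*1 = 6 = chi_rho(e) = 6.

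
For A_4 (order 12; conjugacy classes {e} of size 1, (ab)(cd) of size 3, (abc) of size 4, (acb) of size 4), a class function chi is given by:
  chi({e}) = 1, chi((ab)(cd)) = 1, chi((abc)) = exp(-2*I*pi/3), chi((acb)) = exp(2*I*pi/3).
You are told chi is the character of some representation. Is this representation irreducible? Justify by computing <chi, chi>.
Irreducible: <chi, chi> = 1.

Proof sketch: <chi, chi> = (1/|G|) sum_C |C| * |chi(C)|^2 = (1/12)[1*|1|^2 + 3*|1|^2 + 4*|exp(-2*I*pi/3)|^2 + 4*|exp(2*I*pi/3)|^2]
  = (1/12)[(1) + (3) + (4) + (4)] = 12/12 = 1.
(Exp terms are combined using exp(i*s)*conj(exp(i*t)) = exp(i*(s-t)), and sums of them are collapsed using the identity that for every m > 1 the m distinct m-th roots of unity sum to 0, e.g. 1 + exp(2*I*pi/3) + exp(-2*I*pi/3) = 0.)
A character is irreducible iff <chi, chi> = 1, so this representation is irreducible.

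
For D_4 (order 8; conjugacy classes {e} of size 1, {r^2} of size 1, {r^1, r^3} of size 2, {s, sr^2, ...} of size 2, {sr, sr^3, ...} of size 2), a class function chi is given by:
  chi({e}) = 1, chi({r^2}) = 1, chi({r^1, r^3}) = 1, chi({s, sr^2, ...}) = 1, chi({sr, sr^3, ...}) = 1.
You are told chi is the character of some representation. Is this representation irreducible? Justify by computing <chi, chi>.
Irreducible: <chi, chi> = 1.

Explanation: <chi, chi> = (1/|G|) sum_C |C| * |chi(C)|^2 = (1/8)[1*|1|^2 + 1*|1|^2 + 2*|1|^2 + 2*|1|^2 + 2*|1|^2]
  = (1/8)[(1) + (1) + (2) + (2) + (2)] = 8/8 = 1.
A character is irreducible iff <chi, chi> = 1, so this representation is irreducible.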